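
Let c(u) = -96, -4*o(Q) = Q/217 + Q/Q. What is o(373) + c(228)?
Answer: -41959/434 ≈ -96.680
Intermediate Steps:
o(Q) = -1/4 - Q/868 (o(Q) = -(Q/217 + Q/Q)/4 = -(Q*(1/217) + 1)/4 = -(Q/217 + 1)/4 = -(1 + Q/217)/4 = -1/4 - Q/868)
o(373) + c(228) = (-1/4 - 1/868*373) - 96 = (-1/4 - 373/868) - 96 = -295/434 - 96 = -41959/434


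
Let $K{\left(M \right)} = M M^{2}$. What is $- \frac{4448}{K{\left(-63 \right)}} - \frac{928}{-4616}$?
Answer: $\frac{31571948}{144277119} \approx 0.21883$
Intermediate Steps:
$K{\left(M \right)} = M^{3}$
$- \frac{4448}{K{\left(-63 \right)}} - \frac{928}{-4616} = - \frac{4448}{\left(-63\right)^{3}} - \frac{928}{-4616} = - \frac{4448}{-250047} - - \frac{116}{577} = \left(-4448\right) \left(- \frac{1}{250047}\right) + \frac{116}{577} = \frac{4448}{250047} + \frac{116}{577} = \frac{31571948}{144277119}$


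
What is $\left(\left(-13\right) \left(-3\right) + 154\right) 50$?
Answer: $9650$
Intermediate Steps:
$\left(\left(-13\right) \left(-3\right) + 154\right) 50 = \left(39 + 154\right) 50 = 193 \cdot 50 = 9650$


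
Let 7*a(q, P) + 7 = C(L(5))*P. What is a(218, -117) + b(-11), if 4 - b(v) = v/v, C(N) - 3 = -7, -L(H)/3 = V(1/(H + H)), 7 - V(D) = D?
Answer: 482/7 ≈ 68.857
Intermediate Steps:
V(D) = 7 - D
L(H) = -21 + 3/(2*H) (L(H) = -3*(7 - 1/(H + H)) = -3*(7 - 1/(2*H)) = -21 + 3/(2*H))
C(N) = -4 (C(N) = 3 - 7 = -4)
b(v) = 3 (b(v) = 4 - v/v = 4 - 1*1 = 4 - 1 = 3)
a(q, P) = -1 - 4*P/7 (a(q, P) = -1 + (-4*P)/7 = -1 - 4*P/7)
a(218, -117) + b(-11) = (-1 - 4/7*(-117)) + 3 = (-1 + 468/7) + 3 = 461/7 + 3 = 482/7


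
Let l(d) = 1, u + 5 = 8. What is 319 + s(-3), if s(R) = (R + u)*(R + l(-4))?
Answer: 319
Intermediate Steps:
u = 3 (u = -5 + 8 = 3)
s(R) = (1 + R)*(3 + R) (s(R) = (R + 3)*(R + 1) = (3 + R)*(1 + R) = (1 + R)*(3 + R))
319 + s(-3) = 319 + (3 + (-3)² + 4*(-3)) = 319 + (3 + 9 - 12) = 319 + 0 = 319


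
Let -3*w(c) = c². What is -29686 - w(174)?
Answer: -19594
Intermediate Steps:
w(c) = -c²/3
-29686 - w(174) = -29686 - (-1)*174²/3 = -29686 - (-1)*30276/3 = -29686 - 1*(-10092) = -29686 + 10092 = -19594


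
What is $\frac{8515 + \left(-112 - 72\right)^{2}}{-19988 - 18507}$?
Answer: $- \frac{42371}{38495} \approx -1.1007$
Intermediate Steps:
$\frac{8515 + \left(-112 - 72\right)^{2}}{-19988 - 18507} = \frac{8515 + \left(-184\right)^{2}}{-38495} = \left(8515 + 33856\right) \left(- \frac{1}{38495}\right) = 42371 \left(- \frac{1}{38495}\right) = - \frac{42371}{38495}$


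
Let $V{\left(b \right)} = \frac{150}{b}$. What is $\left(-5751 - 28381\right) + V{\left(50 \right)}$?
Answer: $-34129$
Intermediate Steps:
$\left(-5751 - 28381\right) + V{\left(50 \right)} = \left(-5751 - 28381\right) + \frac{150}{50} = -34132 + 150 \cdot \frac{1}{50} = -34132 + 3 = -34129$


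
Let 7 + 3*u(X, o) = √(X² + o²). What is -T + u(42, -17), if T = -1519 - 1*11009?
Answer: 37577/3 + √2053/3 ≈ 12541.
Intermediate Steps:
T = -12528 (T = -1519 - 11009 = -12528)
u(X, o) = -7/3 + √(X² + o²)/3
-T + u(42, -17) = -1*(-12528) + (-7/3 + √(42² + (-17)²)/3) = 12528 + (-7/3 + √(1764 + 289)/3) = 12528 + (-7/3 + √2053/3) = 37577/3 + √2053/3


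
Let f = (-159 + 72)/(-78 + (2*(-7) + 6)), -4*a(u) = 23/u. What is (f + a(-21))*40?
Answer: 46430/903 ≈ 51.417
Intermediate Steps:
a(u) = -23/(4*u)
f = 87/86 (f = -87/(-78 + (-14 + 6)) = -87/(-78 - 8) = -87/(-86) = -87*(-1/86) = 87/86 ≈ 1.0116)
(f + a(-21))*40 = (87/86 - 23/4/(-21))*40 = (87/86 - 23/4*(-1/21))*40 = (87/86 + 23/84)*40 = (4643/3612)*40 = 46430/903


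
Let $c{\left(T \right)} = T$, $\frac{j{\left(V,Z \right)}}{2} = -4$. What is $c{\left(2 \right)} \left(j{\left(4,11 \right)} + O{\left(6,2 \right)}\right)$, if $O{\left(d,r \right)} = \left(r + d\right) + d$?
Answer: $12$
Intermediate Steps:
$j{\left(V,Z \right)} = -8$ ($j{\left(V,Z \right)} = 2 \left(-4\right) = -8$)
$O{\left(d,r \right)} = r + 2 d$ ($O{\left(d,r \right)} = \left(d + r\right) + d = r + 2 d$)
$c{\left(2 \right)} \left(j{\left(4,11 \right)} + O{\left(6,2 \right)}\right) = 2 \left(-8 + \left(2 + 2 \cdot 6\right)\right) = 2 \left(-8 + \left(2 + 12\right)\right) = 2 \left(-8 + 14\right) = 2 \cdot 6 = 12$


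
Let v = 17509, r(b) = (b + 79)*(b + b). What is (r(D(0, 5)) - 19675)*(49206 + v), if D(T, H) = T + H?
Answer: -1256577025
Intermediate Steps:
D(T, H) = H + T
r(b) = 2*b*(79 + b) (r(b) = (79 + b)*(2*b) = 2*b*(79 + b))
(r(D(0, 5)) - 19675)*(49206 + v) = (2*(5 + 0)*(79 + (5 + 0)) - 19675)*(49206 + 17509) = (2*5*(79 + 5) - 19675)*66715 = (2*5*84 - 19675)*66715 = (840 - 19675)*66715 = -18835*66715 = -1256577025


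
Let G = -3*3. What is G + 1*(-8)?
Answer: -17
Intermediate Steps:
G = -9
G + 1*(-8) = -9 + 1*(-8) = -9 - 8 = -17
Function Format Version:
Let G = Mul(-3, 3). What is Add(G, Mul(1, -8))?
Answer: -17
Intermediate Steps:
G = -9
Add(G, Mul(1, -8)) = Add(-9, Mul(1, -8)) = Add(-9, -8) = -17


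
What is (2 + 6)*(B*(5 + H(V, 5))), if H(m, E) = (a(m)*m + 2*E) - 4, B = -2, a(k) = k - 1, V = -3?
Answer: -368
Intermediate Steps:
a(k) = -1 + k
H(m, E) = -4 + 2*E + m*(-1 + m) (H(m, E) = ((-1 + m)*m + 2*E) - 4 = (m*(-1 + m) + 2*E) - 4 = (2*E + m*(-1 + m)) - 4 = -4 + 2*E + m*(-1 + m))
(2 + 6)*(B*(5 + H(V, 5))) = (2 + 6)*(-2*(5 + (-4 + 2*5 - 3*(-1 - 3)))) = 8*(-2*(5 + (-4 + 10 - 3*(-4)))) = 8*(-2*(5 + (-4 + 10 + 12))) = 8*(-2*(5 + 18)) = 8*(-2*23) = 8*(-46) = -368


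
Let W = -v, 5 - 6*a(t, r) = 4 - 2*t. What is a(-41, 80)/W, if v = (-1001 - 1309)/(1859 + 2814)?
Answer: -42057/1540 ≈ -27.310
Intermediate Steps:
a(t, r) = ⅙ + t/3 (a(t, r) = ⅚ - (4 - 2*t)/6 = ⅚ + (-⅔ + t/3) = ⅙ + t/3)
v = -2310/4673 ≈ -0.49433
W = 2310/4673 (W = -1*(-2310/4673) = 2310/4673 ≈ 0.49433)
a(-41, 80)/W = (⅙ + (⅓)*(-41))/(2310/4673) = (⅙ - 41/3)*(4673/2310) = -27/2*4673/2310 = -42057/1540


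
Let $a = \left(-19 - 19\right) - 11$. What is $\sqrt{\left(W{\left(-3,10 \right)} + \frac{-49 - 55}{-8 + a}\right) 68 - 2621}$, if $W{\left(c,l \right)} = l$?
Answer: $\frac{i \sqrt{5903205}}{57} \approx 42.625 i$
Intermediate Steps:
$a = -49$ ($a = -38 - 11 = -49$)
$\sqrt{\left(W{\left(-3,10 \right)} + \frac{-49 - 55}{-8 + a}\right) 68 - 2621} = \sqrt{\left(10 + \frac{-49 - 55}{-8 - 49}\right) 68 - 2621} = \sqrt{\left(10 - \frac{104}{-57}\right) 68 - 2621} = \sqrt{\left(10 - - \frac{104}{57}\right) 68 - 2621} = \sqrt{\left(10 + \frac{104}{57}\right) 68 - 2621} = \sqrt{\frac{674}{57} \cdot 68 - 2621} = \sqrt{\frac{45832}{57} - 2621} = \sqrt{- \frac{103565}{57}} = \frac{i \sqrt{5903205}}{57}$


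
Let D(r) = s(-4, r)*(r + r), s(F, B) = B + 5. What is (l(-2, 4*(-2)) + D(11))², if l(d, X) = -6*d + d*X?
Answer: 144400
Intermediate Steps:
s(F, B) = 5 + B
D(r) = 2*r*(5 + r) (D(r) = (5 + r)*(r + r) = (5 + r)*(2*r) = 2*r*(5 + r))
l(d, X) = -6*d + X*d
(l(-2, 4*(-2)) + D(11))² = (-2*(-6 + 4*(-2)) + 2*11*(5 + 11))² = (-2*(-6 - 8) + 2*11*16)² = (-2*(-14) + 352)² = (28 + 352)² = 380² = 144400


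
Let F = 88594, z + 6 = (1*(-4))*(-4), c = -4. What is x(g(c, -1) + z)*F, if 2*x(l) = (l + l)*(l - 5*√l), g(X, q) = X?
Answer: 3189384 - 2657820*√6 ≈ -3.3209e+6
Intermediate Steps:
z = 10 (z = -6 + (1*(-4))*(-4) = -6 - 4*(-4) = -6 + 16 = 10)
x(l) = l*(l - 5*√l) (x(l) = ((l + l)*(l - 5*√l))/2 = ((2*l)*(l - 5*√l))/2 = (2*l*(l - 5*√l))/2 = l*(l - 5*√l))
x(g(c, -1) + z)*F = ((-4 + 10)² - 5*(-4 + 10)^(3/2))*88594 = (6² - 30*√6)*88594 = (36 - 30*√6)*88594 = 3189384 - 2657820*√6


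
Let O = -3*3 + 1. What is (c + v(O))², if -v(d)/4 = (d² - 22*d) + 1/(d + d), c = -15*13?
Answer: 21335161/16 ≈ 1.3334e+6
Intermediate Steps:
c = -195
O = -8 (O = -9 + 1 = -8)
v(d) = -4*d² - 2/d + 88*d (v(d) = -4*((d² - 22*d) + 1/(d + d)) = -4*((d² - 22*d) + 1/(2*d)) = -4*(d² + 1/(2*d) - 22*d) = -4*d² - 2/d + 88*d)
(c + v(O))² = (-195 + 2*(-1 + 2*(-8)²*(22 - 1*(-8)))/(-8))² = (-195 + 2*(-⅛)*(-1 + 2*64*(22 + 8)))² = (-195 + 2*(-⅛)*(-1 + 2*64*30))² = (-195 + 2*(-⅛)*(-1 + 3840))² = (-195 + 2*(-⅛)*3839)² = (-195 - 3839/4)² = (-4619/4)² = 21335161/16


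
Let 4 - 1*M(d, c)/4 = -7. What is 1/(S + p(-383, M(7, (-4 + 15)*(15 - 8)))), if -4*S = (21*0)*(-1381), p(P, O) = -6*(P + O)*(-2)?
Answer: -1/4068 ≈ -0.00024582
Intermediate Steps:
M(d, c) = 44 (M(d, c) = 16 - 4*(-7) = 16 + 28 = 44)
p(P, O) = 12*O + 12*P (p(P, O) = -6*(O + P)*(-2) = (-6*O - 6*P)*(-2) = 12*O + 12*P)
S = 0 (S = -21*0*(-1381)/4 = -0*(-1381) = -¼*0 = 0)
1/(S + p(-383, M(7, (-4 + 15)*(15 - 8)))) = 1/(0 + (12*44 + 12*(-383))) = 1/(0 + (528 - 4596)) = 1/(0 - 4068) = 1/(-4068) = -1/4068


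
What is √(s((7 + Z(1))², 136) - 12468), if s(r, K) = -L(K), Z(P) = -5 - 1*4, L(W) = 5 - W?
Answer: 13*I*√73 ≈ 111.07*I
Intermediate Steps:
Z(P) = -9 (Z(P) = -5 - 4 = -9)
s(r, K) = -5 + K (s(r, K) = -(5 - K) = -5 + K)
√(s((7 + Z(1))², 136) - 12468) = √((-5 + 136) - 12468) = √(131 - 12468) = √(-12337) = 13*I*√73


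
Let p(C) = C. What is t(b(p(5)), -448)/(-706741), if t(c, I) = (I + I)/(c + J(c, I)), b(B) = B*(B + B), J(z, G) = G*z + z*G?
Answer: -64/2259047125 ≈ -2.8331e-8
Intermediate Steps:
J(z, G) = 2*G*z (J(z, G) = G*z + G*z = 2*G*z)
b(B) = 2*B² (b(B) = B*(2*B) = 2*B²)
t(c, I) = 2*I/(c + 2*I*c) (t(c, I) = (I + I)/(c + 2*I*c) = (2*I)/(c + 2*I*c) = 2*I/(c + 2*I*c))
t(b(p(5)), -448)/(-706741) = (2*(-448)/((2*5²)*(1 + 2*(-448))))/(-706741) = (2*(-448)/((2*25)*(1 - 896)))*(-1/706741) = (2*(-448)/(50*(-895)))*(-1/706741) = (2*(-448)*(1/50)*(-1/895))*(-1/706741) = (448/22375)*(-1/706741) = -64/2259047125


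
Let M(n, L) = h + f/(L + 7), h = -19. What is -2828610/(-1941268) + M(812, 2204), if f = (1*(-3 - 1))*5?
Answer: -37667748031/2146071774 ≈ -17.552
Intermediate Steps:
f = -20 (f = (1*(-4))*5 = -4*5 = -20)
M(n, L) = -19 - 20/(7 + L) (M(n, L) = -19 - 20/(L + 7) = -19 - 20/(7 + L))
-2828610/(-1941268) + M(812, 2204) = -2828610/(-1941268) + (-153 - 19*2204)/(7 + 2204) = -2828610*(-1/1941268) + (-153 - 41876)/2211 = 1414305/970634 + (1/2211)*(-42029) = 1414305/970634 - 42029/2211 = -37667748031/2146071774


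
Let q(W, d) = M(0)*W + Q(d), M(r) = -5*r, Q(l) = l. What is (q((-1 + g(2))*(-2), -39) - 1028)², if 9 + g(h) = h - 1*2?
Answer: 1138489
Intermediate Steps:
g(h) = -11 + h (g(h) = -9 + (h - 1*2) = -9 + (h - 2) = -9 + (-2 + h) = -11 + h)
q(W, d) = d (q(W, d) = (-5*0)*W + d = 0*W + d = 0 + d = d)
(q((-1 + g(2))*(-2), -39) - 1028)² = (-39 - 1028)² = (-1067)² = 1138489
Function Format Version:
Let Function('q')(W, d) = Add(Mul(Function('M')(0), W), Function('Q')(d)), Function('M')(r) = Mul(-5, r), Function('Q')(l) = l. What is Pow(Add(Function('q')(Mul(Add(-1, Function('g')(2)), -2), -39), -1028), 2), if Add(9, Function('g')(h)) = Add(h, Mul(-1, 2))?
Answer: 1138489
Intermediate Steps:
Function('g')(h) = Add(-11, h) (Function('g')(h) = Add(-9, Add(h, Mul(-1, 2))) = Add(-9, Add(h, -2)) = Add(-9, Add(-2, h)) = Add(-11, h))
Function('q')(W, d) = d (Function('q')(W, d) = Add(Mul(Mul(-5, 0), W), d) = Add(Mul(0, W), d) = Add(0, d) = d)
Pow(Add(Function('q')(Mul(Add(-1, Function('g')(2)), -2), -39), -1028), 2) = Pow(Add(-39, -1028), 2) = Pow(-1067, 2) = 1138489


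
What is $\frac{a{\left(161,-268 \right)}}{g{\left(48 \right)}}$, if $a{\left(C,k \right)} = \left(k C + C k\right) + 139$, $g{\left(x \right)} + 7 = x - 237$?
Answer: $\frac{86157}{196} \approx 439.58$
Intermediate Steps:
$g{\left(x \right)} = -244 + x$ ($g{\left(x \right)} = -7 + \left(x - 237\right) = -7 + \left(-237 + x\right) = -244 + x$)
$a{\left(C,k \right)} = 139 + 2 C k$ ($a{\left(C,k \right)} = \left(C k + C k\right) + 139 = 2 C k + 139 = 139 + 2 C k$)
$\frac{a{\left(161,-268 \right)}}{g{\left(48 \right)}} = \frac{139 + 2 \cdot 161 \left(-268\right)}{-244 + 48} = \frac{139 - 86296}{-196} = \left(-86157\right) \left(- \frac{1}{196}\right) = \frac{86157}{196}$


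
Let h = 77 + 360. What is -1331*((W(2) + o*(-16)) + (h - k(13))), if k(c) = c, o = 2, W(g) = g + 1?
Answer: -525745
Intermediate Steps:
W(g) = 1 + g
h = 437
-1331*((W(2) + o*(-16)) + (h - k(13))) = -1331*(((1 + 2) + 2*(-16)) + (437 - 1*13)) = -1331*((3 - 32) + (437 - 13)) = -1331*(-29 + 424) = -1331*395 = -525745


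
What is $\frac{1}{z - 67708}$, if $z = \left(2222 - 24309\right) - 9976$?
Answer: $- \frac{1}{99771} \approx -1.0023 \cdot 10^{-5}$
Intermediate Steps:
$z = -32063$ ($z = -22087 + \left(-10559 + 583\right) = -22087 - 9976 = -32063$)
$\frac{1}{z - 67708} = \frac{1}{-32063 - 67708} = \frac{1}{-99771} = - \frac{1}{99771}$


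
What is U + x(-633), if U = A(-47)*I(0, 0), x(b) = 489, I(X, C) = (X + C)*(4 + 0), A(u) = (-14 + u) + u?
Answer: 489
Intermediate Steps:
A(u) = -14 + 2*u
I(X, C) = 4*C + 4*X (I(X, C) = (C + X)*4 = 4*C + 4*X)
U = 0 (U = (-14 + 2*(-47))*(4*0 + 4*0) = (-14 - 94)*(0 + 0) = -108*0 = 0)
U + x(-633) = 0 + 489 = 489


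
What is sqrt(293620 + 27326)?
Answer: sqrt(320946) ≈ 566.52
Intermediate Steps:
sqrt(293620 + 27326) = sqrt(320946)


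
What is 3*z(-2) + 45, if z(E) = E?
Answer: 39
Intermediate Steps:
3*z(-2) + 45 = 3*(-2) + 45 = -6 + 45 = 39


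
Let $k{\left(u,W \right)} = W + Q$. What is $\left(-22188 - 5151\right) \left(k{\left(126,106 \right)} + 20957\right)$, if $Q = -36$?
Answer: $-574857153$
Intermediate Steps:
$k{\left(u,W \right)} = -36 + W$ ($k{\left(u,W \right)} = W - 36 = -36 + W$)
$\left(-22188 - 5151\right) \left(k{\left(126,106 \right)} + 20957\right) = \left(-22188 - 5151\right) \left(\left(-36 + 106\right) + 20957\right) = - 27339 \left(70 + 20957\right) = \left(-27339\right) 21027 = -574857153$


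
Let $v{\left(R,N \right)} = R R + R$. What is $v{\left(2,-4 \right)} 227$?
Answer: $1362$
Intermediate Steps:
$v{\left(R,N \right)} = R + R^{2}$ ($v{\left(R,N \right)} = R^{2} + R = R + R^{2}$)
$v{\left(2,-4 \right)} 227 = 2 \left(1 + 2\right) 227 = 2 \cdot 3 \cdot 227 = 6 \cdot 227 = 1362$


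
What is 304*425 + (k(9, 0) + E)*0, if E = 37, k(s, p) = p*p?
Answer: 129200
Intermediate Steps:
k(s, p) = p**2
304*425 + (k(9, 0) + E)*0 = 304*425 + (0**2 + 37)*0 = 129200 + (0 + 37)*0 = 129200 + 37*0 = 129200 + 0 = 129200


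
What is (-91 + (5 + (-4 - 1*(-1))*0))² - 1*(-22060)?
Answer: 29456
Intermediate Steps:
(-91 + (5 + (-4 - 1*(-1))*0))² - 1*(-22060) = (-91 + (5 + (-4 + 1)*0))² + 22060 = (-91 + (5 - 3*0))² + 22060 = (-91 + (5 + 0))² + 22060 = (-91 + 5)² + 22060 = (-86)² + 22060 = 7396 + 22060 = 29456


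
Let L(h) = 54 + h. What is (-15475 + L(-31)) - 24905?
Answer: -40357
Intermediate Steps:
(-15475 + L(-31)) - 24905 = (-15475 + (54 - 31)) - 24905 = (-15475 + 23) - 24905 = -15452 - 24905 = -40357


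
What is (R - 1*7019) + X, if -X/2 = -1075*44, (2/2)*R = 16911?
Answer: 104492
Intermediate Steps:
R = 16911
X = 94600 (X = -(-2150)*44 = -2*(-47300) = 94600)
(R - 1*7019) + X = (16911 - 1*7019) + 94600 = (16911 - 7019) + 94600 = 9892 + 94600 = 104492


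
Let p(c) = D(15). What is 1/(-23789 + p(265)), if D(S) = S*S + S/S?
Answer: -1/23563 ≈ -4.2439e-5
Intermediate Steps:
D(S) = 1 + S² (D(S) = S² + 1 = 1 + S²)
p(c) = 226 (p(c) = 1 + 15² = 1 + 225 = 226)
1/(-23789 + p(265)) = 1/(-23789 + 226) = 1/(-23563) = -1/23563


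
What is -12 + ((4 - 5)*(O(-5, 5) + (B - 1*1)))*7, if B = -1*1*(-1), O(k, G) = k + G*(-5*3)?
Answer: 548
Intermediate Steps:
O(k, G) = k - 15*G (O(k, G) = k + G*(-15) = k - 15*G)
B = 1 (B = -1*(-1) = 1)
-12 + ((4 - 5)*(O(-5, 5) + (B - 1*1)))*7 = -12 + ((4 - 5)*((-5 - 15*5) + (1 - 1*1)))*7 = -12 - ((-5 - 75) + (1 - 1))*7 = -12 - (-80 + 0)*7 = -12 - 1*(-80)*7 = -12 + 80*7 = -12 + 560 = 548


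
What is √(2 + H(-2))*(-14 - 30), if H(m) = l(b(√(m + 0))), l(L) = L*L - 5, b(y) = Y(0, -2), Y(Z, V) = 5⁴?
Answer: -44*√390622 ≈ -27500.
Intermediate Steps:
Y(Z, V) = 625
b(y) = 625
l(L) = -5 + L² (l(L) = L² - 5 = -5 + L²)
H(m) = 390620 (H(m) = -5 + 625² = -5 + 390625 = 390620)
√(2 + H(-2))*(-14 - 30) = √(2 + 390620)*(-14 - 30) = √390622*(-44) = -44*√390622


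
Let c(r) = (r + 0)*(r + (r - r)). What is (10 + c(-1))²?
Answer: 121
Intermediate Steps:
c(r) = r² (c(r) = r*(r + 0) = r*r = r²)
(10 + c(-1))² = (10 + (-1)²)² = (10 + 1)² = 11² = 121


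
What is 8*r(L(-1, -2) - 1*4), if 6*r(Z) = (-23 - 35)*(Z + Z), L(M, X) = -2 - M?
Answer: 2320/3 ≈ 773.33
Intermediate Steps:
r(Z) = -58*Z/3 (r(Z) = ((-23 - 35)*(Z + Z))/6 = (-116*Z)/6 = -58*Z/3)
8*r(L(-1, -2) - 1*4) = 8*(-58*((-2 - 1*(-1)) - 1*4)/3) = 8*(-58*((-2 + 1) - 4)/3) = 8*(-58*(-1 - 4)/3) = 8*(-58/3*(-5)) = 8*(290/3) = 2320/3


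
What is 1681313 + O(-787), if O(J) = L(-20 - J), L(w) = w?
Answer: 1682080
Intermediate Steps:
O(J) = -20 - J
1681313 + O(-787) = 1681313 + (-20 - 1*(-787)) = 1681313 + (-20 + 787) = 1681313 + 767 = 1682080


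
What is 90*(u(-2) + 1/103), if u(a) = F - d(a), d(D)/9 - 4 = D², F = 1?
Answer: -658080/103 ≈ -6389.1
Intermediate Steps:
d(D) = 36 + 9*D²
u(a) = -35 - 9*a² (u(a) = 1 - (36 + 9*a²) = 1 + (-36 - 9*a²) = -35 - 9*a²)
90*(u(-2) + 1/103) = 90*((-35 - 9*(-2)²) + 1/103) = 90*((-35 - 9*4) + 1/103) = 90*((-35 - 36) + 1/103) = 90*(-71 + 1/103) = 90*(-7312/103) = -658080/103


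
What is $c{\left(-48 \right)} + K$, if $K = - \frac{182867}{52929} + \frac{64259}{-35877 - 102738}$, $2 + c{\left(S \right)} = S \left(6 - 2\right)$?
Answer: $- \frac{484026473602}{2445584445} \approx -197.92$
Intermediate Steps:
$c{\left(S \right)} = -2 + 4 S$ ($c{\left(S \right)} = -2 + S \left(6 - 2\right) = -2 + S 4 = -2 + 4 S$)
$K = - \frac{9583091272}{2445584445}$ ($K = \left(-182867\right) \frac{1}{52929} + \frac{64259}{-138615} = - \frac{182867}{52929} + 64259 \left(- \frac{1}{138615}\right) = - \frac{182867}{52929} - \frac{64259}{138615} = - \frac{9583091272}{2445584445} \approx -3.9185$)
$c{\left(-48 \right)} + K = \left(-2 + 4 \left(-48\right)\right) - \frac{9583091272}{2445584445} = \left(-2 - 192\right) - \frac{9583091272}{2445584445} = -194 - \frac{9583091272}{2445584445} = - \frac{484026473602}{2445584445}$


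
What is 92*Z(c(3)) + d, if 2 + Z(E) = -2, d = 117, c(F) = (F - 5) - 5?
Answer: -251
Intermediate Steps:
c(F) = -10 + F (c(F) = (-5 + F) - 5 = -10 + F)
Z(E) = -4 (Z(E) = -2 - 2 = -4)
92*Z(c(3)) + d = 92*(-4) + 117 = -368 + 117 = -251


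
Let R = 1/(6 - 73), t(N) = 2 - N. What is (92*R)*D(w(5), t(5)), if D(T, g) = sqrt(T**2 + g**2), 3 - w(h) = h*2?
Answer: -92*sqrt(58)/67 ≈ -10.457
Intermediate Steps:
w(h) = 3 - 2*h (w(h) = 3 - h*2 = 3 - 2*h)
R = -1/67 (R = 1/(-67) = -1/67 ≈ -0.014925)
(92*R)*D(w(5), t(5)) = (92*(-1/67))*sqrt((3 - 2*5)**2 + (2 - 1*5)**2) = -92*sqrt((3 - 10)**2 + (2 - 5)**2)/67 = -92*sqrt((-7)**2 + (-3)**2)/67 = -92*sqrt(49 + 9)/67 = -92*sqrt(58)/67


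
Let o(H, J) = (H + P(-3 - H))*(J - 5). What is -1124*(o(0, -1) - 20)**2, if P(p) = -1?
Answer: -220304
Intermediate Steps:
o(H, J) = (-1 + H)*(-5 + J) (o(H, J) = (H - 1)*(J - 5) = (-1 + H)*(-5 + J))
-1124*(o(0, -1) - 20)**2 = -1124*((5 - 1*(-1) - 5*0 + 0*(-1)) - 20)**2 = -1124*((5 + 1 + 0 + 0) - 20)**2 = -1124*(6 - 20)**2 = -1124*(-14)**2 = -1124*196 = -220304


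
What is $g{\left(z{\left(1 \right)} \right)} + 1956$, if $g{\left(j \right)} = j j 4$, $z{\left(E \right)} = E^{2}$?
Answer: $1960$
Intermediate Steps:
$g{\left(j \right)} = 4 j^{2}$ ($g{\left(j \right)} = j^{2} \cdot 4 = 4 j^{2}$)
$g{\left(z{\left(1 \right)} \right)} + 1956 = 4 \left(1^{2}\right)^{2} + 1956 = 4 \cdot 1^{2} + 1956 = 4 \cdot 1 + 1956 = 4 + 1956 = 1960$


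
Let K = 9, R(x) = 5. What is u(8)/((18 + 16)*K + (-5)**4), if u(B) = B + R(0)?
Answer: 13/931 ≈ 0.013963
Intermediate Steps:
u(B) = 5 + B (u(B) = B + 5 = 5 + B)
u(8)/((18 + 16)*K + (-5)**4) = (5 + 8)/((18 + 16)*9 + (-5)**4) = 13/(34*9 + 625) = 13/(306 + 625) = 13/931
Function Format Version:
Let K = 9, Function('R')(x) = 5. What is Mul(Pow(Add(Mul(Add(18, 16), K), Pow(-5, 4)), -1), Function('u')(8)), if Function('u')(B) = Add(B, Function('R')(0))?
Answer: Rational(13, 931) ≈ 0.013963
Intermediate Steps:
Function('u')(B) = Add(5, B) (Function('u')(B) = Add(B, 5) = Add(5, B))
Mul(Pow(Add(Mul(Add(18, 16), K), Pow(-5, 4)), -1), Function('u')(8)) = Mul(Pow(Add(Mul(Add(18, 16), 9), Pow(-5, 4)), -1), Add(5, 8)) = Mul(Pow(Add(Mul(34, 9), 625), -1), 13) = Mul(Pow(Add(306, 625), -1), 13) = Mul(Pow(931, -1), 13) = Mul(Rational(1, 931), 13) = Rational(13, 931)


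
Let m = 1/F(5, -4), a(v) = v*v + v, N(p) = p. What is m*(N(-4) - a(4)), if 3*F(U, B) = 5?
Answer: -72/5 ≈ -14.400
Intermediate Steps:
a(v) = v + v**2 (a(v) = v**2 + v = v + v**2)
F(U, B) = 5/3 (F(U, B) = (1/3)*5 = 5/3)
m = 3/5 (m = 1/(5/3) = 3/5 ≈ 0.60000)
m*(N(-4) - a(4)) = 3*(-4 - 4*(1 + 4))/5 = 3*(-4 - 4*5)/5 = 3*(-4 - 1*20)/5 = 3*(-4 - 20)/5 = (3/5)*(-24) = -72/5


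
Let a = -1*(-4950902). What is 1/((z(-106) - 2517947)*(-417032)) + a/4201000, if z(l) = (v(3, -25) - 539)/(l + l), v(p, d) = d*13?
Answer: 1377670839909361227/1168998133765231000 ≈ 1.1785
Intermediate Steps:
v(p, d) = 13*d
z(l) = -432/l (z(l) = (13*(-25) - 539)/(l + l) = (-325 - 539)/((2*l)) = -432/l)
a = 4950902
1/((z(-106) - 2517947)*(-417032)) + a/4201000 = 1/(-432/(-106) - 2517947*(-417032)) + 4950902/4201000 = -1/417032/(-432*(-1/106) - 2517947) + 4950902*(1/4201000) = -1/417032/(216/53 - 2517947) + 2475451/2100500 = -1/417032/(-133450975/53) + 2475451/2100500 = -53/133450975*(-1/417032) + 2475451/2100500 = 53/55653327006200 + 2475451/2100500 = 1377670839909361227/1168998133765231000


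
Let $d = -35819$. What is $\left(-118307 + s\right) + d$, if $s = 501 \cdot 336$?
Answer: $14210$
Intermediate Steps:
$s = 168336$
$\left(-118307 + s\right) + d = \left(-118307 + 168336\right) - 35819 = 50029 - 35819 = 14210$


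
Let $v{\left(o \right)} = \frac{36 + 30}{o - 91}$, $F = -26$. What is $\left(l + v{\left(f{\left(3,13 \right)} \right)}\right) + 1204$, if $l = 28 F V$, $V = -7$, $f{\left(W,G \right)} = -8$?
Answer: $\frac{18898}{3} \approx 6299.3$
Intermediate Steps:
$v{\left(o \right)} = \frac{66}{-91 + o}$
$l = 5096$ ($l = 28 \left(-26\right) \left(-7\right) = \left(-728\right) \left(-7\right) = 5096$)
$\left(l + v{\left(f{\left(3,13 \right)} \right)}\right) + 1204 = \left(5096 + \frac{66}{-91 - 8}\right) + 1204 = \left(5096 + \frac{66}{-99}\right) + 1204 = \left(5096 + 66 \left(- \frac{1}{99}\right)\right) + 1204 = \left(5096 - \frac{2}{3}\right) + 1204 = \frac{15286}{3} + 1204 = \frac{18898}{3}$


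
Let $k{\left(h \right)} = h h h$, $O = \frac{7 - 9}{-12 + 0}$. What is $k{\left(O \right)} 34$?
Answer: $\frac{17}{108} \approx 0.15741$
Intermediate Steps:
$O = \frac{1}{6}$ ($O = - \frac{2}{-12} = \left(-2\right) \left(- \frac{1}{12}\right) = \frac{1}{6} \approx 0.16667$)
$k{\left(h \right)} = h^{3}$ ($k{\left(h \right)} = h^{2} h = h^{3}$)
$k{\left(O \right)} 34 = \left(\frac{1}{6}\right)^{3} \cdot 34 = \frac{1}{216} \cdot 34 = \frac{17}{108}$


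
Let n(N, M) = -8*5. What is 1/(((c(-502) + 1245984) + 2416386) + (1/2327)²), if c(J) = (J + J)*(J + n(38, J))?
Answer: 5414929/22778104605803 ≈ 2.3773e-7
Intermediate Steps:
n(N, M) = -40
c(J) = 2*J*(-40 + J) (c(J) = (J + J)*(J - 40) = (2*J)*(-40 + J) = 2*J*(-40 + J))
1/(((c(-502) + 1245984) + 2416386) + (1/2327)²) = 1/(((2*(-502)*(-40 - 502) + 1245984) + 2416386) + (1/2327)²) = 1/(((2*(-502)*(-542) + 1245984) + 2416386) + (1/2327)²) = 1/(((544168 + 1245984) + 2416386) + 1/5414929) = 1/((1790152 + 2416386) + 1/5414929) = 1/(4206538 + 1/5414929) = 1/(22778104605803/5414929) = 5414929/22778104605803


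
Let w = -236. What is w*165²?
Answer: -6425100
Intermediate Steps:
w*165² = -236*165² = -236*27225 = -6425100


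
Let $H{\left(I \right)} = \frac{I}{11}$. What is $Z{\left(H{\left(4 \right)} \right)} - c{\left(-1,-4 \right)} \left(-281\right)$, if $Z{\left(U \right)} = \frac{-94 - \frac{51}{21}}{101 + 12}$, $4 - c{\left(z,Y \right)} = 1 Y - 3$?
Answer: $\frac{2444306}{791} \approx 3090.1$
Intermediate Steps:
$c{\left(z,Y \right)} = 7 - Y$ ($c{\left(z,Y \right)} = 4 - \left(1 Y - 3\right) = 4 - \left(Y - 3\right) = 4 - \left(-3 + Y\right) = 7 - Y$)
$H{\left(I \right)} = \frac{I}{11}$ ($H{\left(I \right)} = I \frac{1}{11} = \frac{I}{11}$)
$Z{\left(U \right)} = - \frac{675}{791}$ ($Z{\left(U \right)} = \frac{-94 - \frac{17}{7}}{113} = \left(-94 - \frac{17}{7}\right) \frac{1}{113} = \left(- \frac{675}{7}\right) \frac{1}{113} = - \frac{675}{791}$)
$Z{\left(H{\left(4 \right)} \right)} - c{\left(-1,-4 \right)} \left(-281\right) = - \frac{675}{791} - \left(7 - -4\right) \left(-281\right) = - \frac{675}{791} - \left(7 + 4\right) \left(-281\right) = - \frac{675}{791} - 11 \left(-281\right) = - \frac{675}{791} - -3091 = - \frac{675}{791} + 3091 = \frac{2444306}{791}$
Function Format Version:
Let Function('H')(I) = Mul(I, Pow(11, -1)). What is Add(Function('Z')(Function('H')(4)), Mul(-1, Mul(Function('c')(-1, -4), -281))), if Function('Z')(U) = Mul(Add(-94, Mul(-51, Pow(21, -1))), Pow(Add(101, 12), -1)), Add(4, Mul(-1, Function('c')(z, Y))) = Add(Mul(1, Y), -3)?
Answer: Rational(2444306, 791) ≈ 3090.1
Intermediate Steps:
Function('c')(z, Y) = Add(7, Mul(-1, Y)) (Function('c')(z, Y) = Add(4, Mul(-1, Add(Mul(1, Y), -3))) = Add(4, Mul(-1, Add(Y, -3))) = Add(4, Mul(-1, Add(-3, Y))) = Add(4, Add(3, Mul(-1, Y))) = Add(7, Mul(-1, Y)))
Function('H')(I) = Mul(Rational(1, 11), I) (Function('H')(I) = Mul(I, Rational(1, 11)) = Mul(Rational(1, 11), I))
Function('Z')(U) = Rational(-675, 791) (Function('Z')(U) = Mul(Add(-94, Mul(-51, Rational(1, 21))), Pow(113, -1)) = Mul(Add(-94, Rational(-17, 7)), Rational(1, 113)) = Mul(Rational(-675, 7), Rational(1, 113)) = Rational(-675, 791))
Add(Function('Z')(Function('H')(4)), Mul(-1, Mul(Function('c')(-1, -4), -281))) = Add(Rational(-675, 791), Mul(-1, Mul(Add(7, Mul(-1, -4)), -281))) = Add(Rational(-675, 791), Mul(-1, Mul(Add(7, 4), -281))) = Add(Rational(-675, 791), Mul(-1, Mul(11, -281))) = Add(Rational(-675, 791), Mul(-1, -3091)) = Add(Rational(-675, 791), 3091) = Rational(2444306, 791)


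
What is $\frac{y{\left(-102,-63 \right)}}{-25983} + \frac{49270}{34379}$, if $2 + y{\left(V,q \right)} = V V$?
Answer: $\frac{922572052}{893269557} \approx 1.0328$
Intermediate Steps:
$y{\left(V,q \right)} = -2 + V^{2}$ ($y{\left(V,q \right)} = -2 + V V = -2 + V^{2}$)
$\frac{y{\left(-102,-63 \right)}}{-25983} + \frac{49270}{34379} = \frac{-2 + \left(-102\right)^{2}}{-25983} + \frac{49270}{34379} = \left(-2 + 10404\right) \left(- \frac{1}{25983}\right) + 49270 \cdot \frac{1}{34379} = 10402 \left(- \frac{1}{25983}\right) + \frac{49270}{34379} = - \frac{10402}{25983} + \frac{49270}{34379} = \frac{922572052}{893269557}$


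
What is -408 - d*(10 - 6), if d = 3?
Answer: -420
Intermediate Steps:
-408 - d*(10 - 6) = -408 - 3*(10 - 6) = -408 - 3*4 = -408 - 1*12 = -408 - 12 = -420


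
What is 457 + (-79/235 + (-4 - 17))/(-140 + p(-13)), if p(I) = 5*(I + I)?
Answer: 14500832/31725 ≈ 457.08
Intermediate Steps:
p(I) = 10*I (p(I) = 5*(2*I) = 10*I)
457 + (-79/235 + (-4 - 17))/(-140 + p(-13)) = 457 + (-79/235 + (-4 - 17))/(-140 + 10*(-13)) = 457 + (-79*1/235 - 21)/(-140 - 130) = 457 + (-79/235 - 21)/(-270) = 457 - 5014/235*(-1/270) = 457 + 2507/31725 = 14500832/31725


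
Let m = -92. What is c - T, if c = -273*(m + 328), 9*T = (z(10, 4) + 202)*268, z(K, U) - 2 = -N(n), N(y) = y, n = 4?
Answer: -633452/9 ≈ -70384.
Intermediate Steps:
z(K, U) = -2 (z(K, U) = 2 - 1*4 = 2 - 4 = -2)
T = 53600/9 (T = ((-2 + 202)*268)/9 = (200*268)/9 = (1/9)*53600 = 53600/9 ≈ 5955.6)
c = -64428 (c = -273*(-92 + 328) = -273*236 = -64428)
c - T = -64428 - 1*53600/9 = -64428 - 53600/9 = -633452/9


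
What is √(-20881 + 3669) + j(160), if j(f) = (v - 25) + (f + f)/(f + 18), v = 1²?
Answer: -1976/89 + 2*I*√4303 ≈ -22.202 + 131.19*I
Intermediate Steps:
v = 1
j(f) = -24 + 2*f/(18 + f) (j(f) = (1 - 25) + (f + f)/(f + 18) = -24 + (2*f)/(18 + f) = -24 + 2*f/(18 + f))
√(-20881 + 3669) + j(160) = √(-20881 + 3669) + 2*(-216 - 11*160)/(18 + 160) = √(-17212) + 2*(-216 - 1760)/178 = 2*I*√4303 + 2*(1/178)*(-1976) = 2*I*√4303 - 1976/89 = -1976/89 + 2*I*√4303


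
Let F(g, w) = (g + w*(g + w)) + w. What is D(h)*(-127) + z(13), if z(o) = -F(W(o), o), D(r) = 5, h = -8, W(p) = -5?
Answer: -747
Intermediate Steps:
F(g, w) = g + w + w*(g + w)
z(o) = 5 - o² + 4*o (z(o) = -(-5 + o + o² - 5*o) = -(-5 + o² - 4*o) = 5 - o² + 4*o)
D(h)*(-127) + z(13) = 5*(-127) + (5 - 1*13² + 4*13) = -635 + (5 - 1*169 + 52) = -635 + (5 - 169 + 52) = -635 - 112 = -747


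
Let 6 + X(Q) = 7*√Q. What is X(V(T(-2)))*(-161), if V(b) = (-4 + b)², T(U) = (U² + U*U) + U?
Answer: -1288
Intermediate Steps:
T(U) = U + 2*U² (T(U) = (U² + U²) + U = 2*U² + U = U + 2*U²)
X(Q) = -6 + 7*√Q
X(V(T(-2)))*(-161) = (-6 + 7*√((-4 - 2*(1 + 2*(-2)))²))*(-161) = (-6 + 7*√((-4 - 2*(1 - 4))²))*(-161) = (-6 + 7*√((-4 - 2*(-3))²))*(-161) = (-6 + 7*√((-4 + 6)²))*(-161) = (-6 + 7*√(2²))*(-161) = (-6 + 7*√4)*(-161) = (-6 + 7*2)*(-161) = (-6 + 14)*(-161) = 8*(-161) = -1288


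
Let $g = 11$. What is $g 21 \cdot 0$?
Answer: $0$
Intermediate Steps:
$g 21 \cdot 0 = 11 \cdot 21 \cdot 0 = 231 \cdot 0 = 0$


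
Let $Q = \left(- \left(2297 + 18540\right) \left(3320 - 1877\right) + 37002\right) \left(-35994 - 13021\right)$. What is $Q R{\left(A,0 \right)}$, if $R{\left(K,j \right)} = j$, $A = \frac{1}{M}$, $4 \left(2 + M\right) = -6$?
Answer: $0$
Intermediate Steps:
$M = - \frac{7}{2}$ ($M = -2 + \frac{1}{4} \left(-6\right) = -2 - \frac{3}{2} = - \frac{7}{2} \approx -3.5$)
$A = - \frac{2}{7}$ ($A = \frac{1}{- \frac{7}{2}} = - \frac{2}{7} \approx -0.28571$)
$Q = 1471959122835$ ($Q = \left(- 20837 \cdot 1443 + 37002\right) \left(-49015\right) = \left(\left(-1\right) 30067791 + 37002\right) \left(-49015\right) = \left(-30067791 + 37002\right) \left(-49015\right) = \left(-30030789\right) \left(-49015\right) = 1471959122835$)
$Q R{\left(A,0 \right)} = 1471959122835 \cdot 0 = 0$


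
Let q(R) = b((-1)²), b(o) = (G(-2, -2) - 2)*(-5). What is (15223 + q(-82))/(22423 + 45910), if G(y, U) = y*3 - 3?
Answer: 15278/68333 ≈ 0.22358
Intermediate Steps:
G(y, U) = -3 + 3*y (G(y, U) = 3*y - 3 = -3 + 3*y)
b(o) = 55 (b(o) = ((-3 + 3*(-2)) - 2)*(-5) = ((-3 - 6) - 2)*(-5) = (-9 - 2)*(-5) = -11*(-5) = 55)
q(R) = 55
(15223 + q(-82))/(22423 + 45910) = (15223 + 55)/(22423 + 45910) = 15278/68333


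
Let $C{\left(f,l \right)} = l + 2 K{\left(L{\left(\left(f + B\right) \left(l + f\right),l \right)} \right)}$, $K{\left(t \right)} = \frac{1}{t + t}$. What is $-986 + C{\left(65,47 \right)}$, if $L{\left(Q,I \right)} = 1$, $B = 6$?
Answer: $-938$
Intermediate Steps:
$K{\left(t \right)} = \frac{1}{2 t}$
$C{\left(f,l \right)} = 1 + l$ ($C{\left(f,l \right)} = l + 2 \frac{1}{2 \cdot 1} = l + 2 \cdot \frac{1}{2} \cdot 1 = l + 2 \cdot \frac{1}{2} = l + 1 = 1 + l$)
$-986 + C{\left(65,47 \right)} = -986 + \left(1 + 47\right) = -986 + 48 = -938$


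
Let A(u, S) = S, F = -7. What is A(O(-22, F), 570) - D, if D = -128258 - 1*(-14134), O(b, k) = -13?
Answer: 114694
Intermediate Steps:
D = -114124 (D = -128258 + 14134 = -114124)
A(O(-22, F), 570) - D = 570 - 1*(-114124) = 570 + 114124 = 114694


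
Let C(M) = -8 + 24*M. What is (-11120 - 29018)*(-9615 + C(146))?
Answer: 245604422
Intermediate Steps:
(-11120 - 29018)*(-9615 + C(146)) = (-11120 - 29018)*(-9615 + (-8 + 24*146)) = -40138*(-9615 + (-8 + 3504)) = -40138*(-9615 + 3496) = -40138*(-6119) = 245604422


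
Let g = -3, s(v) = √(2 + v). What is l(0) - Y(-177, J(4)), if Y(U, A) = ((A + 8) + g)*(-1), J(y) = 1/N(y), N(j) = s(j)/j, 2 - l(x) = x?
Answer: 7 + 2*√6/3 ≈ 8.6330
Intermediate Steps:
l(x) = 2 - x
N(j) = √(2 + j)/j
J(y) = y/√(2 + y) (J(y) = 1/(√(2 + y)/y) = y/√(2 + y))
Y(U, A) = -5 - A (Y(U, A) = ((A + 8) - 3)*(-1) = ((8 + A) - 3)*(-1) = (5 + A)*(-1) = -5 - A)
l(0) - Y(-177, J(4)) = (2 - 1*0) - (-5 - 4/√(2 + 4)) = (2 + 0) - (-5 - 4/√6) = 2 - (-5 - 4*√6/6) = 2 - (-5 - 2*√6/3) = 2 + (5 + 2*√6/3) = 7 + 2*√6/3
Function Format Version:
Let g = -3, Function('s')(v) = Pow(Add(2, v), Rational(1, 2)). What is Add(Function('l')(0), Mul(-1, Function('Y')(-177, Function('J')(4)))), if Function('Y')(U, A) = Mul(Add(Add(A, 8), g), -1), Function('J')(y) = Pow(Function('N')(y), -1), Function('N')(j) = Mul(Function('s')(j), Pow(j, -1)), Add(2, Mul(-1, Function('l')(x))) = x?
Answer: Add(7, Mul(Rational(2, 3), Pow(6, Rational(1, 2)))) ≈ 8.6330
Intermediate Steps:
Function('l')(x) = Add(2, Mul(-1, x))
Function('N')(j) = Mul(Pow(j, -1), Pow(Add(2, j), Rational(1, 2))) (Function('N')(j) = Mul(Pow(Add(2, j), Rational(1, 2)), Pow(j, -1)) = Mul(Pow(j, -1), Pow(Add(2, j), Rational(1, 2))))
Function('J')(y) = Mul(y, Pow(Add(2, y), Rational(-1, 2))) (Function('J')(y) = Pow(Mul(Pow(y, -1), Pow(Add(2, y), Rational(1, 2))), -1) = Mul(y, Pow(Add(2, y), Rational(-1, 2))))
Function('Y')(U, A) = Add(-5, Mul(-1, A)) (Function('Y')(U, A) = Mul(Add(Add(A, 8), -3), -1) = Mul(Add(Add(8, A), -3), -1) = Mul(Add(5, A), -1) = Add(-5, Mul(-1, A)))
Add(Function('l')(0), Mul(-1, Function('Y')(-177, Function('J')(4)))) = Add(Add(2, Mul(-1, 0)), Mul(-1, Add(-5, Mul(-1, Mul(4, Pow(Add(2, 4), Rational(-1, 2))))))) = Add(Add(2, 0), Mul(-1, Add(-5, Mul(-1, Mul(4, Pow(6, Rational(-1, 2))))))) = Add(2, Mul(-1, Add(-5, Mul(-1, Mul(4, Mul(Rational(1, 6), Pow(6, Rational(1, 2)))))))) = Add(2, Mul(-1, Add(-5, Mul(-1, Mul(Rational(2, 3), Pow(6, Rational(1, 2))))))) = Add(2, Mul(-1, Add(-5, Mul(Rational(-2, 3), Pow(6, Rational(1, 2)))))) = Add(2, Add(5, Mul(Rational(2, 3), Pow(6, Rational(1, 2))))) = Add(7, Mul(Rational(2, 3), Pow(6, Rational(1, 2))))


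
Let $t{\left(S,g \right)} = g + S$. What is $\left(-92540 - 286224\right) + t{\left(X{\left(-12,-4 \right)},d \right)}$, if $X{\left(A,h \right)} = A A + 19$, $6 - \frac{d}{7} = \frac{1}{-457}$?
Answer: $- \frac{173001456}{457} \approx -3.7856 \cdot 10^{5}$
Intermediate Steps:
$d = \frac{19201}{457}$ ($d = 42 - \frac{7}{-457} = 42 - - \frac{7}{457} = 42 + \frac{7}{457} = \frac{19201}{457} \approx 42.015$)
$X{\left(A,h \right)} = 19 + A^{2}$ ($X{\left(A,h \right)} = A^{2} + 19 = 19 + A^{2}$)
$t{\left(S,g \right)} = S + g$
$\left(-92540 - 286224\right) + t{\left(X{\left(-12,-4 \right)},d \right)} = \left(-92540 - 286224\right) + \left(\left(19 + \left(-12\right)^{2}\right) + \frac{19201}{457}\right) = -378764 + \left(\left(19 + 144\right) + \frac{19201}{457}\right) = -378764 + \left(163 + \frac{19201}{457}\right) = -378764 + \frac{93692}{457} = - \frac{173001456}{457}$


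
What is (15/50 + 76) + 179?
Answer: 2553/10 ≈ 255.30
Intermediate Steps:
(15/50 + 76) + 179 = (15*(1/50) + 76) + 179 = (3/10 + 76) + 179 = 763/10 + 179 = 2553/10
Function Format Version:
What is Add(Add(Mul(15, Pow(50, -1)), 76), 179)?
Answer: Rational(2553, 10) ≈ 255.30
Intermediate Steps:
Add(Add(Mul(15, Pow(50, -1)), 76), 179) = Add(Add(Mul(15, Rational(1, 50)), 76), 179) = Add(Add(Rational(3, 10), 76), 179) = Add(Rational(763, 10), 179) = Rational(2553, 10)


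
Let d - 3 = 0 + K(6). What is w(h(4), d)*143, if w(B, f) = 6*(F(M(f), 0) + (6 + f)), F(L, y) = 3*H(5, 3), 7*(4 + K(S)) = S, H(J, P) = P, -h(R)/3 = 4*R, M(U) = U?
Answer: 89232/7 ≈ 12747.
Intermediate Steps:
h(R) = -12*R
K(S) = -4 + S/7
F(L, y) = 9 (F(L, y) = 3*3 = 9)
d = -⅐ (d = 3 + (0 + (-4 + (⅐)*6)) = 3 + (0 + (-4 + 6/7)) = 3 + (0 - 22/7) = 3 - 22/7 = -⅐ ≈ -0.14286)
w(B, f) = 90 + 6*f (w(B, f) = 6*(9 + (6 + f)) = 6*(15 + f) = 90 + 6*f)
w(h(4), d)*143 = (90 + 6*(-⅐))*143 = (90 - 6/7)*143 = (624/7)*143 = 89232/7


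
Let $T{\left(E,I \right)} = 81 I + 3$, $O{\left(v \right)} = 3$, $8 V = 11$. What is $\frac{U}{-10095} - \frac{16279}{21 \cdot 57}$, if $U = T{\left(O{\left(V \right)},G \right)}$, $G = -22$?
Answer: $- \frac{54069014}{4027905} \approx -13.424$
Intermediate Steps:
$V = \frac{11}{8}$ ($V = \frac{1}{8} \cdot 11 = \frac{11}{8} \approx 1.375$)
$T{\left(E,I \right)} = 3 + 81 I$
$U = -1779$ ($U = 3 + 81 \left(-22\right) = 3 - 1782 = -1779$)
$\frac{U}{-10095} - \frac{16279}{21 \cdot 57} = - \frac{1779}{-10095} - \frac{16279}{21 \cdot 57} = \left(-1779\right) \left(- \frac{1}{10095}\right) - \frac{16279}{1197} = \frac{593}{3365} - \frac{16279}{1197} = - \frac{54069014}{4027905}$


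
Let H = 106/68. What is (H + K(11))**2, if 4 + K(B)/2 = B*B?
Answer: 64144081/1156 ≈ 55488.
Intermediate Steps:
H = 53/34 (H = 106*(1/68) = 53/34 ≈ 1.5588)
K(B) = -8 + 2*B**2 (K(B) = -8 + 2*(B*B) = -8 + 2*B**2)
(H + K(11))**2 = (53/34 + (-8 + 2*11**2))**2 = (53/34 + (-8 + 2*121))**2 = (53/34 + (-8 + 242))**2 = (53/34 + 234)**2 = (8009/34)**2 = 64144081/1156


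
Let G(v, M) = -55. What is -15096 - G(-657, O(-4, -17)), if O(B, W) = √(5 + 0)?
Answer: -15041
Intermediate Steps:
O(B, W) = √5
-15096 - G(-657, O(-4, -17)) = -15096 - 1*(-55) = -15096 + 55 = -15041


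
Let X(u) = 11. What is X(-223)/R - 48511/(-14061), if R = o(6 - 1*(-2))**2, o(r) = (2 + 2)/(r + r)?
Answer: 2523247/14061 ≈ 179.45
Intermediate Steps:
o(r) = 2/r (o(r) = 4/((2*r)) = 4*(1/(2*r)) = 2/r)
R = 1/16 (R = (2/(6 - 1*(-2)))**2 = (2/(6 + 2))**2 = (2/8)**2 = (2*(1/8))**2 = (1/4)**2 = 1/16 ≈ 0.062500)
X(-223)/R - 48511/(-14061) = 11/(1/16) - 48511/(-14061) = 11*16 - 48511*(-1/14061) = 176 + 48511/14061 = 2523247/14061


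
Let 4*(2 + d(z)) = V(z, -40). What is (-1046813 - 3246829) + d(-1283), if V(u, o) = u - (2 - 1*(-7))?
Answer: -4293967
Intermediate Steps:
V(u, o) = -9 + u (V(u, o) = u - (2 + 7) = u - 1*9 = u - 9 = -9 + u)
d(z) = -17/4 + z/4 (d(z) = -2 + (-9 + z)/4 = -2 + (-9/4 + z/4) = -17/4 + z/4)
(-1046813 - 3246829) + d(-1283) = (-1046813 - 3246829) + (-17/4 + (¼)*(-1283)) = -4293642 + (-17/4 - 1283/4) = -4293642 - 325 = -4293967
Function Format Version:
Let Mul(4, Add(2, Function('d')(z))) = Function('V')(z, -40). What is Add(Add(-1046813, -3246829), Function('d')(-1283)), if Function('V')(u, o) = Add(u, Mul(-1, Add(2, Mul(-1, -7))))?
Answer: -4293967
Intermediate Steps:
Function('V')(u, o) = Add(-9, u) (Function('V')(u, o) = Add(u, Mul(-1, Add(2, 7))) = Add(u, Mul(-1, 9)) = Add(u, -9) = Add(-9, u))
Function('d')(z) = Add(Rational(-17, 4), Mul(Rational(1, 4), z)) (Function('d')(z) = Add(-2, Mul(Rational(1, 4), Add(-9, z))) = Add(-2, Add(Rational(-9, 4), Mul(Rational(1, 4), z))) = Add(Rational(-17, 4), Mul(Rational(1, 4), z)))
Add(Add(-1046813, -3246829), Function('d')(-1283)) = Add(Add(-1046813, -3246829), Add(Rational(-17, 4), Mul(Rational(1, 4), -1283))) = Add(-4293642, Add(Rational(-17, 4), Rational(-1283, 4))) = Add(-4293642, -325) = -4293967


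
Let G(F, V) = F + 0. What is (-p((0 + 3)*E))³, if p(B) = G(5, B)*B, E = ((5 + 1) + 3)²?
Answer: -1793613375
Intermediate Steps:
E = 81 (E = (6 + 3)² = 9² = 81)
G(F, V) = F
p(B) = 5*B
(-p((0 + 3)*E))³ = (-5*(0 + 3)*81)³ = (-5*3*81)³ = (-5*243)³ = (-1*1215)³ = (-1215)³ = -1793613375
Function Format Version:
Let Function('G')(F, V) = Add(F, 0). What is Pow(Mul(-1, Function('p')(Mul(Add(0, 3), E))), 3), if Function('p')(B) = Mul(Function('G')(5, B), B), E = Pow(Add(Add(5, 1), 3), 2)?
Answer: -1793613375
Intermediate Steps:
E = 81 (E = Pow(Add(6, 3), 2) = Pow(9, 2) = 81)
Function('G')(F, V) = F
Function('p')(B) = Mul(5, B)
Pow(Mul(-1, Function('p')(Mul(Add(0, 3), E))), 3) = Pow(Mul(-1, Mul(5, Mul(Add(0, 3), 81))), 3) = Pow(Mul(-1, Mul(5, Mul(3, 81))), 3) = Pow(Mul(-1, Mul(5, 243)), 3) = Pow(Mul(-1, 1215), 3) = Pow(-1215, 3) = -1793613375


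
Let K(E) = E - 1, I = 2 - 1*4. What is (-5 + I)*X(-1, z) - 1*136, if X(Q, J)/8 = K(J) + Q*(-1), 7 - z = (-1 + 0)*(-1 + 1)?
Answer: -528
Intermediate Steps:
I = -2 (I = 2 - 4 = -2)
K(E) = -1 + E
z = 7 (z = 7 - (-1 + 0)*(-1 + 1) = 7 - (-1)*0 = 7 - 1*0 = 7 + 0 = 7)
X(Q, J) = -8 - 8*Q + 8*J (X(Q, J) = 8*((-1 + J) + Q*(-1)) = 8*((-1 + J) - Q) = 8*(-1 + J - Q) = -8 - 8*Q + 8*J)
(-5 + I)*X(-1, z) - 1*136 = (-5 - 2)*(-8 - 8*(-1) + 8*7) - 1*136 = -7*(-8 + 8 + 56) - 136 = -7*56 - 136 = -392 - 136 = -528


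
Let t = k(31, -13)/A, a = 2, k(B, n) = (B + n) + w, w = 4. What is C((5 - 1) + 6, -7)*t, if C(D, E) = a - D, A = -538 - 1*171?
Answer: 176/709 ≈ 0.24824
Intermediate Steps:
k(B, n) = 4 + B + n (k(B, n) = (B + n) + 4 = 4 + B + n)
A = -709 (A = -538 - 171 = -709)
t = -22/709 (t = (4 + 31 - 13)/(-709) = 22*(-1/709) = -22/709 ≈ -0.031030)
C(D, E) = 2 - D
C((5 - 1) + 6, -7)*t = (2 - ((5 - 1) + 6))*(-22/709) = (2 - (4 + 6))*(-22/709) = (2 - 1*10)*(-22/709) = (2 - 10)*(-22/709) = -8*(-22/709) = 176/709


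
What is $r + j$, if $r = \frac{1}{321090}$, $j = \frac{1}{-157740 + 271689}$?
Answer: $\frac{13183}{1108723770} \approx 1.189 \cdot 10^{-5}$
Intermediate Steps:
$j = \frac{1}{113949} \approx 8.7759 \cdot 10^{-6}$
$r = \frac{1}{321090} \approx 3.1144 \cdot 10^{-6}$
$r + j = \frac{1}{321090} + \frac{1}{113949} = \frac{13183}{1108723770}$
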